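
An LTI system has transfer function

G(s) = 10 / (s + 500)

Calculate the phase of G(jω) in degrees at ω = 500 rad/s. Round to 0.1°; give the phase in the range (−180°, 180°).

-45.0°

Substitute s = j500:
Numerator: 10 = 10 + j0
Denominator: (j500) + 500 = 500 + j500
|N| = √(10² + 0²) ≈ 10, ∠N ≈ 0.00°
|D| = √(500² + 500²) ≈ 707.11, ∠D ≈ 45.00°
∠G = 0.00° − 45.00° = -45.00°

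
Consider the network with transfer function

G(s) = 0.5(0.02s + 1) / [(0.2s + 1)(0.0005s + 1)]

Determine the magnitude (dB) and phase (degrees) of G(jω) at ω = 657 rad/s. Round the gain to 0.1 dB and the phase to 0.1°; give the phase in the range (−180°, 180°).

-26.4 dB, -22.1°

At ω = 657 rad/s:
zero (1 + j657·0.02) = 1 + j13.14 → |·| ≈ 13.178, ∠ ≈ 85.65°
pole (1 + j657·0.2) = 1 + j131.4 → |·| ≈ 131.4, ∠ ≈ 89.56°
pole (1 + j657·0.0005) = 1 + j0.3285 → |·| ≈ 1.0526, ∠ ≈ 18.19°
|G| = 0.5 · 13.178 / (131.4 · 1.0526) ≈ 0.047639
Gain = 20 log₁₀(0.047639) ≈ -26.44 dB
∠G = (85.65°) − (89.56° + 18.19°) = -22.10°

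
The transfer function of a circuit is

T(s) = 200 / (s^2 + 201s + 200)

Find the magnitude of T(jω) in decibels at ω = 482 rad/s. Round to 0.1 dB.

-62.0 dB

Substitute s = j482:
Numerator: 200 = 200 + j0
Denominator: (j482)^2 + 201(j482) + 200 = -232124 + j96882
|N| = √(200² + 0²) ≈ 200, ∠N ≈ 0.00°
|D| = √(232124² + 96882²) ≈ 2.5153e+05, ∠D ≈ 157.35°
|T| = 200 / 2.5153e+05 ≈ 0.00079513
Gain = 20 log₁₀(0.00079513) ≈ -61.99 dB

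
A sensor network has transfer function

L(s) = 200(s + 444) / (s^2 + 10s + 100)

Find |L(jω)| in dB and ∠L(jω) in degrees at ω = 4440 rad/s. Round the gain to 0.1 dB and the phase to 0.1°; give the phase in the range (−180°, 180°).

-26.9 dB, -95.6°

At s = jω = j4440:
zero (s+444): 444 + j4440 → |·| = √(444²+4440²) = √19910736 ≈ 4462.1, ∠ = arctan(4440/444) ≈ 84.29°
quadratic: (j4440)² + 10·j4440 + 100 = -19713500 + j44400 → |·| ≈ 1.9714e+07, ∠ ≈ 179.87°
|L| = 200 · 4462.1 / 1.9714e+07 ≈ 0.045268
Gain = 20 log₁₀(0.045268) ≈ -26.88 dB
∠L = 84.29° − 179.87° = -95.58°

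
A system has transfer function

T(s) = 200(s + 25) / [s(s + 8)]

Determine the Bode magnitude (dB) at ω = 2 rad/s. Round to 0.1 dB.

49.7 dB

At s = jω = j2:
zero (s+25): 25 + j2 → |·| = √(25²+2²) = √629 ≈ 25.08, ∠ = arctan(2/25) ≈ 4.57°
pole (s+8): 8 + j2 → |·| = √(8²+2²) = √68 ≈ 8.2462, ∠ = arctan(2/8) ≈ 14.04°
pole at origin: |s| = 2, ∠ = 90.00° (in denominator)
|T| = 200 · 25.08 / 16.492 ≈ 304.15
Gain = 20 log₁₀(304.15) ≈ 49.66 dB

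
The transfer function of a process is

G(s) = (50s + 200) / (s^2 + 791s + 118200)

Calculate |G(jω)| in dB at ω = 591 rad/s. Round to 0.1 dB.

Substitute s = j591:
Numerator: 50(j591) + 200 = 200 + j29550
Denominator: (j591)^2 + 791(j591) + 118200 = -231081 + j467481
|N| = √(200² + 29550²) ≈ 29551, ∠N ≈ 89.61°
|D| = √(231081² + 467481²) ≈ 5.2148e+05, ∠D ≈ 116.30°
|G| = 29551 / 5.2148e+05 ≈ 0.056668
Gain = 20 log₁₀(0.056668) ≈ -24.93 dB

-24.9 dB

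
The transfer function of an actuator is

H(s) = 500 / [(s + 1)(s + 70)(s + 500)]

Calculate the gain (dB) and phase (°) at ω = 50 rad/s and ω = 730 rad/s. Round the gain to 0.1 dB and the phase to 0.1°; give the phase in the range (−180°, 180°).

ω = 50: -72.7 dB, -130.1°; ω = 730: -119.5 dB, 130.0°

At s = jω = j50:
pole (s+1): 1 + j50 → |·| = √(1²+50²) = √2501 ≈ 50.01, ∠ = arctan(50/1) ≈ 88.85°
pole (s+70): 70 + j50 → |·| = √(70²+50²) = √7400 ≈ 86.023, ∠ = arctan(50/70) ≈ 35.54°
pole (s+500): 500 + j50 → |·| = √(500²+50²) = √252500 ≈ 502.49, ∠ = arctan(50/500) ≈ 5.71°
|H| = 500 / 2.1617e+06 ≈ 0.0002313
Gain = 20 log₁₀(0.0002313) ≈ -72.72 dB
∠H = 0.00° − 130.10° = -130.10°

At s = jω = j730:
pole (s+1): 1 + j730 → |·| = √(1²+730²) = √532901 ≈ 730, ∠ = arctan(730/1) ≈ 89.92°
pole (s+70): 70 + j730 → |·| = √(70²+730²) = √537800 ≈ 733.35, ∠ = arctan(730/70) ≈ 84.52°
pole (s+500): 500 + j730 → |·| = √(500²+730²) = √782900 ≈ 884.82, ∠ = arctan(730/500) ≈ 55.59°
|H| = 500 / 4.7368e+08 ≈ 1.0556e-06
Gain = 20 log₁₀(1.0556e-06) ≈ -119.53 dB
∠H = 0.00° − 230.03° = -230.03° ≡ 129.97° (principal value)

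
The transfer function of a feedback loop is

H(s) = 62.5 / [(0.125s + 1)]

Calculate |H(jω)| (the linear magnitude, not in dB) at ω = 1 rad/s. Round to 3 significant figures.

62.0

At ω = 1 rad/s:
pole (1 + j1·0.125) = 1 + j0.125 → |·| ≈ 1.0078, ∠ ≈ 7.13°
|H| = 62.5 · 1 / (1.0078) ≈ 62.016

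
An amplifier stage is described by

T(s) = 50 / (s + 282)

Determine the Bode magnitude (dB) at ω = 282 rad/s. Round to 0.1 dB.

Substitute s = j282:
Numerator: 50 = 50 + j0
Denominator: (j282) + 282 = 282 + j282
|N| = √(50² + 0²) ≈ 50, ∠N ≈ 0.00°
|D| = √(282² + 282²) ≈ 398.81, ∠D ≈ 45.00°
|T| = 50 / 398.81 ≈ 0.12537
Gain = 20 log₁₀(0.12537) ≈ -18.04 dB

-18.0 dB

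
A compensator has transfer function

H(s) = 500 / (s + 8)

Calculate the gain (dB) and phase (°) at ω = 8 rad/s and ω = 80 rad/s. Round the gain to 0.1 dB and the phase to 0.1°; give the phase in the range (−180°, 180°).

At s = jω = j8:
pole (s+8): 8 + j8 → |·| = √(8²+8²) = √128 ≈ 11.314, ∠ = arctan(8/8) ≈ 45.00°
|H| = 500 / 11.314 ≈ 44.193
Gain = 20 log₁₀(44.193) ≈ 32.91 dB
∠H = 0.00° − 45.00° = -45.00°

At s = jω = j80:
pole (s+8): 8 + j80 → |·| = √(8²+80²) = √6464 ≈ 80.399, ∠ = arctan(80/8) ≈ 84.29°
|H| = 500 / 80.399 ≈ 6.219
Gain = 20 log₁₀(6.219) ≈ 15.87 dB
∠H = 0.00° − 84.29° = -84.29°

ω = 8: 32.9 dB, -45.0°; ω = 80: 15.9 dB, -84.3°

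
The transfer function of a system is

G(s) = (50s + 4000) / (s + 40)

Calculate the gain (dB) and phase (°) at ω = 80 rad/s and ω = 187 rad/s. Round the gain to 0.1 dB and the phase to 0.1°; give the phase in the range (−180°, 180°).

Substitute s = j80:
Numerator: 50(j80) + 4000 = 4000 + j4000
Denominator: (j80) + 40 = 40 + j80
|N| = √(4000² + 4000²) ≈ 5656.9, ∠N ≈ 45.00°
|D| = √(40² + 80²) ≈ 89.443, ∠D ≈ 63.43°
|G| = 5656.9 / 89.443 ≈ 63.246
Gain = 20 log₁₀(63.246) ≈ 36.02 dB
∠G = 45.00° − 63.43° = -18.43°

Substitute s = j187:
Numerator: 50(j187) + 4000 = 4000 + j9350
Denominator: (j187) + 40 = 40 + j187
|N| = √(4000² + 9350²) ≈ 10170, ∠N ≈ 66.84°
|D| = √(40² + 187²) ≈ 191.23, ∠D ≈ 77.93°
|G| = 10170 / 191.23 ≈ 53.182
Gain = 20 log₁₀(53.182) ≈ 34.52 dB
∠G = 66.84° − 77.93° = -11.09°

ω = 80: 36.0 dB, -18.4°; ω = 187: 34.5 dB, -11.1°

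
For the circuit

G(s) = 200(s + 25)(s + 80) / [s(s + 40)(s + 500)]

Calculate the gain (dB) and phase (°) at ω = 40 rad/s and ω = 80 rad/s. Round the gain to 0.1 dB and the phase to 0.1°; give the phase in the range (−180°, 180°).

ω = 40: -2.6 dB, -55.0°; ω = 80: -5.6 dB, -44.9°

At s = jω = j40:
zero (s+25): 25 + j40 → |·| = √(25²+40²) = √2225 ≈ 47.17, ∠ = arctan(40/25) ≈ 57.99°
zero (s+80): 80 + j40 → |·| = √(80²+40²) = √8000 ≈ 89.443, ∠ = arctan(40/80) ≈ 26.57°
pole (s+40): 40 + j40 → |·| = √(40²+40²) = √3200 ≈ 56.569, ∠ = arctan(40/40) ≈ 45.00°
pole (s+500): 500 + j40 → |·| = √(500²+40²) = √251600 ≈ 501.6, ∠ = arctan(40/500) ≈ 4.57°
pole at origin: |s| = 40, ∠ = 90.00° (in denominator)
|G| = 200 · 4219 / 1.135e+06 ≈ 0.74344
Gain = 20 log₁₀(0.74344) ≈ -2.58 dB
∠G = 84.56° − 139.57° = -55.01°

At s = jω = j80:
zero (s+25): 25 + j80 → |·| = √(25²+80²) = √7025 ≈ 83.815, ∠ = arctan(80/25) ≈ 72.65°
zero (s+80): 80 + j80 → |·| = √(80²+80²) = √12800 ≈ 113.14, ∠ = arctan(80/80) ≈ 45.00°
pole (s+40): 40 + j80 → |·| = √(40²+80²) = √8000 ≈ 89.443, ∠ = arctan(80/40) ≈ 63.43°
pole (s+500): 500 + j80 → |·| = √(500²+80²) = √256400 ≈ 506.36, ∠ = arctan(80/500) ≈ 9.09°
pole at origin: |s| = 80, ∠ = 90.00° (in denominator)
|G| = 200 · 9482.8 / 3.6232e+06 ≈ 0.52345
Gain = 20 log₁₀(0.52345) ≈ -5.62 dB
∠G = 117.65° − 162.52° = -44.87°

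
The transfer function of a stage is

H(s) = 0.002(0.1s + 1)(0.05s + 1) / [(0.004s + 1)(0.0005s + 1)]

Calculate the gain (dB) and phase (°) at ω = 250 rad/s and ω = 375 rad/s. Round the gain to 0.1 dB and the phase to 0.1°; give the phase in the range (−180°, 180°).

At ω = 250 rad/s:
zero (1 + j250·0.1) = 1 + j25 → |·| ≈ 25.02, ∠ ≈ 87.71°
zero (1 + j250·0.05) = 1 + j12.5 → |·| ≈ 12.54, ∠ ≈ 85.43°
pole (1 + j250·0.004) = 1 + j1 → |·| ≈ 1.4142, ∠ ≈ 45.00°
pole (1 + j250·0.0005) = 1 + j0.125 → |·| ≈ 1.0078, ∠ ≈ 7.13°
|H| = 0.002 · 25.02 · 12.54 / (1.4142 · 1.0078) ≈ 0.44028
Gain = 20 log₁₀(0.44028) ≈ -7.13 dB
∠H = (87.71° + 85.43°) − (45.00° + 7.13°) = 121.01°

At ω = 375 rad/s:
zero (1 + j375·0.1) = 1 + j37.5 → |·| ≈ 37.513, ∠ ≈ 88.47°
zero (1 + j375·0.05) = 1 + j18.75 → |·| ≈ 18.777, ∠ ≈ 86.95°
pole (1 + j375·0.004) = 1 + j1.5 → |·| ≈ 1.8028, ∠ ≈ 56.31°
pole (1 + j375·0.0005) = 1 + j0.1875 → |·| ≈ 1.0174, ∠ ≈ 10.62°
|H| = 0.002 · 37.513 · 18.777 / (1.8028 · 1.0174) ≈ 0.76807
Gain = 20 log₁₀(0.76807) ≈ -2.29 dB
∠H = (88.47° + 86.95°) − (56.31° + 10.62°) = 108.49°

ω = 250: -7.1 dB, 121.0°; ω = 375: -2.3 dB, 108.5°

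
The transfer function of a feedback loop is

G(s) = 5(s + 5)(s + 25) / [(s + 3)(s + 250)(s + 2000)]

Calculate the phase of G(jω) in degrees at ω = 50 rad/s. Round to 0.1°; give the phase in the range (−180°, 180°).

48.4°

At s = jω = j50:
zero (s+5): 5 + j50 → |·| = √(5²+50²) = √2525 ≈ 50.249, ∠ = arctan(50/5) ≈ 84.29°
zero (s+25): 25 + j50 → |·| = √(25²+50²) = √3125 ≈ 55.902, ∠ = arctan(50/25) ≈ 63.43°
pole (s+3): 3 + j50 → |·| = √(3²+50²) = √2509 ≈ 50.09, ∠ = arctan(50/3) ≈ 86.57°
pole (s+250): 250 + j50 → |·| = √(250²+50²) = √65000 ≈ 254.95, ∠ = arctan(50/250) ≈ 11.31°
pole (s+2000): 2000 + j50 → |·| = √(2000²+50²) = √4002500 ≈ 2000.6, ∠ = arctan(50/2000) ≈ 1.43°
∠G = 147.72° − 99.31° = 48.41°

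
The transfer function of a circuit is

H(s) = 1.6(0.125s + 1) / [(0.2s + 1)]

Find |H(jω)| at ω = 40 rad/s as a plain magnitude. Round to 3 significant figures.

1.01

At ω = 40 rad/s:
zero (1 + j40·0.125) = 1 + j5 → |·| ≈ 5.099, ∠ ≈ 78.69°
pole (1 + j40·0.2) = 1 + j8 → |·| ≈ 8.0623, ∠ ≈ 82.87°
|H| = 1.6 · 5.099 / (8.0623) ≈ 1.0119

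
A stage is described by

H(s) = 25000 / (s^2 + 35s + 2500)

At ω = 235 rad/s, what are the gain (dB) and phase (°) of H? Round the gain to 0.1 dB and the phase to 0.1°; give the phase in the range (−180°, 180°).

-6.6 dB, -171.1°

At s = jω = j235:
quadratic: (j235)² + 35·j235 + 2500 = -52725 + j8225 → |·| ≈ 53363, ∠ ≈ 171.13°
|H| = 25000 / 53363 ≈ 0.46849
Gain = 20 log₁₀(0.46849) ≈ -6.59 dB
∠H = 0.00° − 171.13° = -171.13°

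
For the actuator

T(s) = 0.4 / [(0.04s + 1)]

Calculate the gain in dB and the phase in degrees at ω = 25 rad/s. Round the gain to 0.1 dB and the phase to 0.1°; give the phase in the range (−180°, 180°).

At ω = 25 rad/s:
pole (1 + j25·0.04) = 1 + j1 → |·| ≈ 1.4142, ∠ ≈ 45.00°
|T| = 0.4 · 1 / (1.4142) ≈ 0.28285
Gain = 20 log₁₀(0.28285) ≈ -10.97 dB
∠T = (0°) − (45.00°) = -45.00°

-11.0 dB, -45.0°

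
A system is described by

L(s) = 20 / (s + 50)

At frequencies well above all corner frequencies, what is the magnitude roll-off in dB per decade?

Each pole contributes −20 dB/decade at high frequency; each zero contributes +20 dB/decade.
Net: 0 zero(s) − 1 pole(s) → -20 dB/decade.

-20 dB/decade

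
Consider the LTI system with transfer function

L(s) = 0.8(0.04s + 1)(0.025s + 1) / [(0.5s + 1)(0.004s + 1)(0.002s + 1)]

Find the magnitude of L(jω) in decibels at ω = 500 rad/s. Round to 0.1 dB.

-11.9 dB

At ω = 500 rad/s:
zero (1 + j500·0.04) = 1 + j20 → |·| ≈ 20.025, ∠ ≈ 87.14°
zero (1 + j500·0.025) = 1 + j12.5 → |·| ≈ 12.54, ∠ ≈ 85.43°
pole (1 + j500·0.5) = 1 + j250 → |·| ≈ 250, ∠ ≈ 89.77°
pole (1 + j500·0.004) = 1 + j2 → |·| ≈ 2.2361, ∠ ≈ 63.43°
pole (1 + j500·0.002) = 1 + j1 → |·| ≈ 1.4142, ∠ ≈ 45.00°
|L| = 0.8 · 20.025 · 12.54 / (250 · 2.2361 · 1.4142) ≈ 0.25411
Gain = 20 log₁₀(0.25411) ≈ -11.90 dB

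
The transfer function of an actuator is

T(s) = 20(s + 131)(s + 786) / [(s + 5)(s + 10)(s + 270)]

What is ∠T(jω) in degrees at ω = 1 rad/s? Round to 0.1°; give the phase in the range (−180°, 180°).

-16.7°

At s = jω = j1:
zero (s+131): 131 + j1 → |·| = √(131²+1²) = √17162 ≈ 131, ∠ = arctan(1/131) ≈ 0.44°
zero (s+786): 786 + j1 → |·| = √(786²+1²) = √617797 ≈ 786, ∠ = arctan(1/786) ≈ 0.07°
pole (s+5): 5 + j1 → |·| = √(5²+1²) = √26 ≈ 5.099, ∠ = arctan(1/5) ≈ 11.31°
pole (s+10): 10 + j1 → |·| = √(10²+1²) = √101 ≈ 10.05, ∠ = arctan(1/10) ≈ 5.71°
pole (s+270): 270 + j1 → |·| = √(270²+1²) = √72901 ≈ 270, ∠ = arctan(1/270) ≈ 0.21°
∠T = 0.51° − 17.23° = -16.72°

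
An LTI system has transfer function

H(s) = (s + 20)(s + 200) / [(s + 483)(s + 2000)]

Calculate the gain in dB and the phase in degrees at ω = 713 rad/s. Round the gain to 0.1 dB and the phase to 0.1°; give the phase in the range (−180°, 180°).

At s = jω = j713:
zero (s+20): 20 + j713 → |·| = √(20²+713²) = √508769 ≈ 713.28, ∠ = arctan(713/20) ≈ 88.39°
zero (s+200): 200 + j713 → |·| = √(200²+713²) = √548369 ≈ 740.52, ∠ = arctan(713/200) ≈ 74.33°
pole (s+483): 483 + j713 → |·| = √(483²+713²) = √741658 ≈ 861.2, ∠ = arctan(713/483) ≈ 55.89°
pole (s+2000): 2000 + j713 → |·| = √(2000²+713²) = √4508369 ≈ 2123.3, ∠ = arctan(713/2000) ≈ 19.62°
|H| = 1 · 5.282e+05 / 1.8286e+06 ≈ 0.28885
Gain = 20 log₁₀(0.28885) ≈ -10.79 dB
∠H = 162.72° − 75.51° = 87.21°

-10.8 dB, 87.2°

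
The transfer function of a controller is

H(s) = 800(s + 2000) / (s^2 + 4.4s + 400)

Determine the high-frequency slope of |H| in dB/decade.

-20 dB/decade

Each pole contributes −20 dB/decade at high frequency; each zero contributes +20 dB/decade.
Net: 1 zero(s) − 2 pole(s) → -20 dB/decade.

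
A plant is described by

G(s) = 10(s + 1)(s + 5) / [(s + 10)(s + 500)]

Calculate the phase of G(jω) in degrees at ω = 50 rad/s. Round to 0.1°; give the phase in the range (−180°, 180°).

At s = jω = j50:
zero (s+1): 1 + j50 → |·| = √(1²+50²) = √2501 ≈ 50.01, ∠ = arctan(50/1) ≈ 88.85°
zero (s+5): 5 + j50 → |·| = √(5²+50²) = √2525 ≈ 50.249, ∠ = arctan(50/5) ≈ 84.29°
pole (s+10): 10 + j50 → |·| = √(10²+50²) = √2600 ≈ 50.99, ∠ = arctan(50/10) ≈ 78.69°
pole (s+500): 500 + j50 → |·| = √(500²+50²) = √252500 ≈ 502.49, ∠ = arctan(50/500) ≈ 5.71°
∠G = 173.14° − 84.40° = 88.74°

88.7°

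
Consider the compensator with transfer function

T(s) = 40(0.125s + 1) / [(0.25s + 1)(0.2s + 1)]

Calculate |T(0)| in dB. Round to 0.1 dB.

T(0) = 40 · 1 / 1 = 40
20 log₁₀(40) ≈ 32.04 dB

32.0 dB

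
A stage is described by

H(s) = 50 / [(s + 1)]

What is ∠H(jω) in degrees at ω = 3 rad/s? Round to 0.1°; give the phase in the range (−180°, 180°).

At ω = 3 rad/s:
pole (1 + j3·1) = 1 + j3 → |·| ≈ 3.1623, ∠ ≈ 71.57°
∠H = (0°) − (71.57°) = -71.57°

-71.6°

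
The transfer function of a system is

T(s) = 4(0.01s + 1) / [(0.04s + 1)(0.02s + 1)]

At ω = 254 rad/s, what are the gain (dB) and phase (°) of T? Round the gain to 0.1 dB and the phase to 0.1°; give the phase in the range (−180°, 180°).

At ω = 254 rad/s:
zero (1 + j254·0.01) = 1 + j2.54 → |·| ≈ 2.7298, ∠ ≈ 68.51°
pole (1 + j254·0.04) = 1 + j10.16 → |·| ≈ 10.209, ∠ ≈ 84.38°
pole (1 + j254·0.02) = 1 + j5.08 → |·| ≈ 5.1775, ∠ ≈ 78.86°
|T| = 4 · 2.7298 / (10.209 · 5.1775) ≈ 0.20658
Gain = 20 log₁₀(0.20658) ≈ -13.70 dB
∠T = (68.51°) − (84.38° + 78.86°) = -94.73°

-13.7 dB, -94.7°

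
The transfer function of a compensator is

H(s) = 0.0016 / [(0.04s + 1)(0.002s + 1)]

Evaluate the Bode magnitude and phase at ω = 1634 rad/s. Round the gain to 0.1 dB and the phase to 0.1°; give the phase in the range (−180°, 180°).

-102.9 dB, -162.1°

At ω = 1634 rad/s:
pole (1 + j1634·0.04) = 1 + j65.36 → |·| ≈ 65.368, ∠ ≈ 89.12°
pole (1 + j1634·0.002) = 1 + j3.268 → |·| ≈ 3.4176, ∠ ≈ 72.99°
|H| = 0.0016 · 1 / (65.368 · 3.4176) ≈ 7.162e-06
Gain = 20 log₁₀(7.162e-06) ≈ -102.90 dB
∠H = (0°) − (89.12° + 72.99°) = -162.11°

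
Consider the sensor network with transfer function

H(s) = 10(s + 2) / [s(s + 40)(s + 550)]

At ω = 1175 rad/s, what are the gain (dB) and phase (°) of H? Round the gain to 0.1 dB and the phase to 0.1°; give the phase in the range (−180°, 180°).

-103.7 dB, -153.1°

At s = jω = j1175:
zero (s+2): 2 + j1175 → |·| = √(2²+1175²) = √1380629 ≈ 1175, ∠ = arctan(1175/2) ≈ 89.90°
pole (s+40): 40 + j1175 → |·| = √(40²+1175²) = √1382225 ≈ 1175.7, ∠ = arctan(1175/40) ≈ 88.05°
pole (s+550): 550 + j1175 → |·| = √(550²+1175²) = √1683125 ≈ 1297.4, ∠ = arctan(1175/550) ≈ 64.92°
pole at origin: |s| = 1175, ∠ = 90.00° (in denominator)
|H| = 10 · 1175 / 1.7923e+09 ≈ 6.5558e-06
Gain = 20 log₁₀(6.5558e-06) ≈ -103.67 dB
∠H = 89.90° − 242.97° = -153.07°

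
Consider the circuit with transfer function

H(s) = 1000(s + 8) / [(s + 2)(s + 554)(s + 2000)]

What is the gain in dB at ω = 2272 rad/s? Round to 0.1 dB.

At s = jω = j2272:
zero (s+8): 8 + j2272 → |·| = √(8²+2272²) = √5162048 ≈ 2272, ∠ = arctan(2272/8) ≈ 89.80°
pole (s+2): 2 + j2272 → |·| = √(2²+2272²) = √5161988 ≈ 2272, ∠ = arctan(2272/2) ≈ 89.95°
pole (s+554): 554 + j2272 → |·| = √(554²+2272²) = √5468900 ≈ 2338.6, ∠ = arctan(2272/554) ≈ 76.30°
pole (s+2000): 2000 + j2272 → |·| = √(2000²+2272²) = √9161984 ≈ 3026.9, ∠ = arctan(2272/2000) ≈ 48.64°
|H| = 1000 · 2272 / 1.6083e+10 ≈ 0.00014127
Gain = 20 log₁₀(0.00014127) ≈ -77.00 dB

-77.0 dB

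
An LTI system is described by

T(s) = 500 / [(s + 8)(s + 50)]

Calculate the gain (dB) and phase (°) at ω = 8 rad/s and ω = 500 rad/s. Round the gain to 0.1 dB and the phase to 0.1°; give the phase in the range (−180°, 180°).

At s = jω = j8:
pole (s+8): 8 + j8 → |·| = √(8²+8²) = √128 ≈ 11.314, ∠ = arctan(8/8) ≈ 45.00°
pole (s+50): 50 + j8 → |·| = √(50²+8²) = √2564 ≈ 50.636, ∠ = arctan(8/50) ≈ 9.09°
|T| = 500 / 572.9 ≈ 0.87275
Gain = 20 log₁₀(0.87275) ≈ -1.18 dB
∠T = 0.00° − 54.09° = -54.09°

At s = jω = j500:
pole (s+8): 8 + j500 → |·| = √(8²+500²) = √250064 ≈ 500.06, ∠ = arctan(500/8) ≈ 89.08°
pole (s+50): 50 + j500 → |·| = √(50²+500²) = √252500 ≈ 502.49, ∠ = arctan(500/50) ≈ 84.29°
|T| = 500 / 2.5128e+05 ≈ 0.0019898
Gain = 20 log₁₀(0.0019898) ≈ -54.02 dB
∠T = 0.00° − 173.37° = -173.37°

ω = 8: -1.2 dB, -54.1°; ω = 500: -54.0 dB, -173.4°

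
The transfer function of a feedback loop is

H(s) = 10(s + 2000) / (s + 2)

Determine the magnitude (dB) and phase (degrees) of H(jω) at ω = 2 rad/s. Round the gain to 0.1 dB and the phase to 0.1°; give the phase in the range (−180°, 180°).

At s = jω = j2:
zero (s+2000): 2000 + j2 → |·| = √(2000²+2²) = √4000004 ≈ 2000, ∠ = arctan(2/2000) ≈ 0.06°
pole (s+2): 2 + j2 → |·| = √(2²+2²) = √8 ≈ 2.8284, ∠ = arctan(2/2) ≈ 45.00°
|H| = 10 · 2000 / 2.8284 ≈ 7071.1
Gain = 20 log₁₀(7071.1) ≈ 76.99 dB
∠H = 0.06° − 45.00° = -44.94°

77.0 dB, -44.9°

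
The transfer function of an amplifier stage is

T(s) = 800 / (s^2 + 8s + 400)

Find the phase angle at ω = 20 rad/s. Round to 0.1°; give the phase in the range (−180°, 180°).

-90.0°

At s = jω = j20:
quadratic: (j20)² + 8·j20 + 400 = 0 + j160 → |·| ≈ 160, ∠ ≈ 90.00°
∠T = 0.00° − 90.00° = -90.00°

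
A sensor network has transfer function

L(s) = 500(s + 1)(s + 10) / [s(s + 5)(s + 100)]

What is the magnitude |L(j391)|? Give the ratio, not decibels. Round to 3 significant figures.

At s = jω = j391:
zero (s+1): 1 + j391 → |·| = √(1²+391²) = √152882 ≈ 391, ∠ = arctan(391/1) ≈ 89.85°
zero (s+10): 10 + j391 → |·| = √(10²+391²) = √152981 ≈ 391.13, ∠ = arctan(391/10) ≈ 88.53°
pole (s+5): 5 + j391 → |·| = √(5²+391²) = √152906 ≈ 391.03, ∠ = arctan(391/5) ≈ 89.27°
pole (s+100): 100 + j391 → |·| = √(100²+391²) = √162881 ≈ 403.59, ∠ = arctan(391/100) ≈ 75.65°
pole at origin: |s| = 391, ∠ = 90.00° (in denominator)
|L| = 500 · 1.5293e+05 / 6.1706e+07 ≈ 1.2392

1.24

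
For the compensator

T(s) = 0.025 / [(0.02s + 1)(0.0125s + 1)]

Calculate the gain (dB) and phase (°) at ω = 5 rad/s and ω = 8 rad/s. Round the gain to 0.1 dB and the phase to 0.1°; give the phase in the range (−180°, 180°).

At ω = 5 rad/s:
pole (1 + j5·0.02) = 1 + j0.1 → |·| ≈ 1.005, ∠ ≈ 5.71°
pole (1 + j5·0.0125) = 1 + j0.0625 → |·| ≈ 1.002, ∠ ≈ 3.58°
|T| = 0.025 · 1 / (1.005 · 1.002) ≈ 0.024826
Gain = 20 log₁₀(0.024826) ≈ -32.10 dB
∠T = (0°) − (5.71° + 3.58°) = -9.29°

At ω = 8 rad/s:
pole (1 + j8·0.02) = 1 + j0.16 → |·| ≈ 1.0127, ∠ ≈ 9.09°
pole (1 + j8·0.0125) = 1 + j0.1 → |·| ≈ 1.005, ∠ ≈ 5.71°
|T| = 0.025 · 1 / (1.0127 · 1.005) ≈ 0.024564
Gain = 20 log₁₀(0.024564) ≈ -32.19 dB
∠T = (0°) − (9.09° + 5.71°) = -14.80°

ω = 5: -32.1 dB, -9.3°; ω = 8: -32.2 dB, -14.8°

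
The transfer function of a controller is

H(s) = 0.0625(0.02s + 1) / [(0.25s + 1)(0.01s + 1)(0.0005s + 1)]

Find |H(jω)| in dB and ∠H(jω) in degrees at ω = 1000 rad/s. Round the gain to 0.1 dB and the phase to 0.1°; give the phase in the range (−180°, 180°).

At ω = 1000 rad/s:
zero (1 + j1000·0.02) = 1 + j20 → |·| ≈ 20.025, ∠ ≈ 87.14°
pole (1 + j1000·0.25) = 1 + j250 → |·| ≈ 250, ∠ ≈ 89.77°
pole (1 + j1000·0.01) = 1 + j10 → |·| ≈ 10.05, ∠ ≈ 84.29°
pole (1 + j1000·0.0005) = 1 + j0.5 → |·| ≈ 1.118, ∠ ≈ 26.57°
|H| = 0.0625 · 20.025 / (250 · 10.05 · 1.118) ≈ 0.00044556
Gain = 20 log₁₀(0.00044556) ≈ -67.02 dB
∠H = (87.14°) − (89.77° + 84.29° + 26.57°) = -113.49°

-67.0 dB, -113.5°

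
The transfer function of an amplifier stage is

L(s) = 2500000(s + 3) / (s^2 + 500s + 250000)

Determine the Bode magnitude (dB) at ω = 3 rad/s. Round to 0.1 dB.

32.6 dB

At s = jω = j3:
zero (s+3): 3 + j3 → |·| = √(3²+3²) = √18 ≈ 4.2426, ∠ = arctan(3/3) ≈ 45.00°
quadratic: (j3)² + 500·j3 + 250000 = 249991 + j1500 → |·| ≈ 2.5e+05, ∠ ≈ 0.34°
|L| = 2500000 · 4.2426 / 2.5e+05 ≈ 42.426
Gain = 20 log₁₀(42.426) ≈ 32.55 dB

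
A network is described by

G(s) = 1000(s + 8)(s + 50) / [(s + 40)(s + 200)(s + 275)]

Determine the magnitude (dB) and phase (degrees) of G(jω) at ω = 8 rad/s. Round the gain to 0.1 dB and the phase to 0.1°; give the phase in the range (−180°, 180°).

-11.9 dB, 38.8°

At s = jω = j8:
zero (s+8): 8 + j8 → |·| = √(8²+8²) = √128 ≈ 11.314, ∠ = arctan(8/8) ≈ 45.00°
zero (s+50): 50 + j8 → |·| = √(50²+8²) = √2564 ≈ 50.636, ∠ = arctan(8/50) ≈ 9.09°
pole (s+40): 40 + j8 → |·| = √(40²+8²) = √1664 ≈ 40.792, ∠ = arctan(8/40) ≈ 11.31°
pole (s+200): 200 + j8 → |·| = √(200²+8²) = √40064 ≈ 200.16, ∠ = arctan(8/200) ≈ 2.29°
pole (s+275): 275 + j8 → |·| = √(275²+8²) = √75689 ≈ 275.12, ∠ = arctan(8/275) ≈ 1.67°
|G| = 1000 · 572.9 / 2.2463e+06 ≈ 0.25504
Gain = 20 log₁₀(0.25504) ≈ -11.87 dB
∠G = 54.09° − 15.27° = 38.82°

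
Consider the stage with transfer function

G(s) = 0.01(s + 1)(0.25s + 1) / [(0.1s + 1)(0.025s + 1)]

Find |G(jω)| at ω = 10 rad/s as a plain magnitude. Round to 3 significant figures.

0.186

At ω = 10 rad/s:
zero (1 + j10·1) = 1 + j10 → |·| ≈ 10.05, ∠ ≈ 84.29°
zero (1 + j10·0.25) = 1 + j2.5 → |·| ≈ 2.6926, ∠ ≈ 68.20°
pole (1 + j10·0.1) = 1 + j1 → |·| ≈ 1.4142, ∠ ≈ 45.00°
pole (1 + j10·0.025) = 1 + j0.25 → |·| ≈ 1.0308, ∠ ≈ 14.04°
|G| = 0.01 · 10.05 · 2.6926 / (1.4142 · 1.0308) ≈ 0.18563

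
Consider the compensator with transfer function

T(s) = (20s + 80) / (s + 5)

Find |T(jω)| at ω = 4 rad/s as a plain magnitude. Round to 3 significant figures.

Substitute s = j4:
Numerator: 20(j4) + 80 = 80 + j80
Denominator: (j4) + 5 = 5 + j4
|N| = √(80² + 80²) ≈ 113.14, ∠N ≈ 45.00°
|D| = √(5² + 4²) ≈ 6.4031, ∠D ≈ 38.66°
|T| = 113.14 / 6.4031 ≈ 17.67

17.7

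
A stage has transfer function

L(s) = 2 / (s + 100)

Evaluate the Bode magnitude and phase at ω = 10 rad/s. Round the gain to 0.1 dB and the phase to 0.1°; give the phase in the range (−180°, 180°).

At s = jω = j10:
pole (s+100): 100 + j10 → |·| = √(100²+10²) = √10100 ≈ 100.5, ∠ = arctan(10/100) ≈ 5.71°
|L| = 2 / 100.5 ≈ 0.0199
Gain = 20 log₁₀(0.0199) ≈ -34.02 dB
∠L = 0.00° − 5.71° = -5.71°

-34.0 dB, -5.7°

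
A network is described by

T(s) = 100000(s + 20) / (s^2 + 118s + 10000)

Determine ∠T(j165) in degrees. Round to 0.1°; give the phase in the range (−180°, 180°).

At s = jω = j165:
zero (s+20): 20 + j165 → |·| = √(20²+165²) = √27625 ≈ 166.21, ∠ = arctan(165/20) ≈ 83.09°
quadratic: (j165)² + 118·j165 + 10000 = -17225 + j19470 → |·| ≈ 25996, ∠ ≈ 131.50°
∠T = 83.09° − 131.50° = -48.41°

-48.4°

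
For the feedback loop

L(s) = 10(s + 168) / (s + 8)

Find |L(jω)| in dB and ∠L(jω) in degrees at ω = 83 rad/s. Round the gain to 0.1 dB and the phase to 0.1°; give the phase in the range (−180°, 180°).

At s = jω = j83:
zero (s+168): 168 + j83 → |·| = √(168²+83²) = √35113 ≈ 187.38, ∠ = arctan(83/168) ≈ 26.29°
pole (s+8): 8 + j83 → |·| = √(8²+83²) = √6953 ≈ 83.385, ∠ = arctan(83/8) ≈ 84.49°
|L| = 10 · 187.38 / 83.385 ≈ 22.472
Gain = 20 log₁₀(22.472) ≈ 27.03 dB
∠L = 26.29° − 84.49° = -58.20°

27.0 dB, -58.2°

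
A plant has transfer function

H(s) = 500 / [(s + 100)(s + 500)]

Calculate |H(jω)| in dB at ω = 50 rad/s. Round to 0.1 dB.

At s = jω = j50:
pole (s+100): 100 + j50 → |·| = √(100²+50²) = √12500 ≈ 111.8, ∠ = arctan(50/100) ≈ 26.57°
pole (s+500): 500 + j50 → |·| = √(500²+50²) = √252500 ≈ 502.49, ∠ = arctan(50/500) ≈ 5.71°
|H| = 500 / 56178 ≈ 0.0089003
Gain = 20 log₁₀(0.0089003) ≈ -41.01 dB

-41.0 dB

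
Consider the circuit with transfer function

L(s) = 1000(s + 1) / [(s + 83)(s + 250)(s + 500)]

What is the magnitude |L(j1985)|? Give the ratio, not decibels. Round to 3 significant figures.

0.000244

At s = jω = j1985:
zero (s+1): 1 + j1985 → |·| = √(1²+1985²) = √3940226 ≈ 1985, ∠ = arctan(1985/1) ≈ 89.97°
pole (s+83): 83 + j1985 → |·| = √(83²+1985²) = √3947114 ≈ 1986.7, ∠ = arctan(1985/83) ≈ 87.61°
pole (s+250): 250 + j1985 → |·| = √(250²+1985²) = √4002725 ≈ 2000.7, ∠ = arctan(1985/250) ≈ 82.82°
pole (s+500): 500 + j1985 → |·| = √(500²+1985²) = √4190225 ≈ 2047, ∠ = arctan(1985/500) ≈ 75.86°
|L| = 1000 · 1985 / 8.1364e+09 ≈ 0.00024397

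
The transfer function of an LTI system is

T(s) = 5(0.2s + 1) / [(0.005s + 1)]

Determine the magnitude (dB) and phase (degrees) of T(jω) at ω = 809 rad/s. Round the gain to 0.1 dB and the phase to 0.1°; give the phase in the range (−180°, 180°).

At ω = 809 rad/s:
zero (1 + j809·0.2) = 1 + j161.8 → |·| ≈ 161.8, ∠ ≈ 89.65°
pole (1 + j809·0.005) = 1 + j4.045 → |·| ≈ 4.1668, ∠ ≈ 76.11°
|T| = 5 · 161.8 / (4.1668) ≈ 194.15
Gain = 20 log₁₀(194.15) ≈ 45.76 dB
∠T = (89.65°) − (76.11°) = 13.54°

45.8 dB, 13.5°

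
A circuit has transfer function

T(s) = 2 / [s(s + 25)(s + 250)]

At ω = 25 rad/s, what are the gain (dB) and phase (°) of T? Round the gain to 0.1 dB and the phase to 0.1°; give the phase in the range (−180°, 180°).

At s = jω = j25:
pole (s+25): 25 + j25 → |·| = √(25²+25²) = √1250 ≈ 35.355, ∠ = arctan(25/25) ≈ 45.00°
pole (s+250): 250 + j25 → |·| = √(250²+25²) = √63125 ≈ 251.25, ∠ = arctan(25/250) ≈ 5.71°
pole at origin: |s| = 25, ∠ = 90.00° (in denominator)
|T| = 2 / 2.2207e+05 ≈ 9.0062e-06
Gain = 20 log₁₀(9.0062e-06) ≈ -100.91 dB
∠T = 0.00° − 140.71° = -140.71°

-100.9 dB, -140.7°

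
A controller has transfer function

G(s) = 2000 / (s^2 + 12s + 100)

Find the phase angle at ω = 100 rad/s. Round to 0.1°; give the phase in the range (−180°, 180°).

-173.1°

At s = jω = j100:
quadratic: (j100)² + 12·j100 + 100 = -9900 + j1200 → |·| ≈ 9972.5, ∠ ≈ 173.09°
∠G = 0.00° − 173.09° = -173.09°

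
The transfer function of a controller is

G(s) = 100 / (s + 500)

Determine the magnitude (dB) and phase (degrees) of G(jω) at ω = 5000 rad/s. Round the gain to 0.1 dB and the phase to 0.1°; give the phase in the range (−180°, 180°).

-34.0 dB, -84.3°

Substitute s = j5000:
Numerator: 100 = 100 + j0
Denominator: (j5000) + 500 = 500 + j5000
|N| = √(100² + 0²) ≈ 100, ∠N ≈ 0.00°
|D| = √(500² + 5000²) ≈ 5024.9, ∠D ≈ 84.29°
|G| = 100 / 5024.9 ≈ 0.019901
Gain = 20 log₁₀(0.019901) ≈ -34.02 dB
∠G = 0.00° − 84.29° = -84.29°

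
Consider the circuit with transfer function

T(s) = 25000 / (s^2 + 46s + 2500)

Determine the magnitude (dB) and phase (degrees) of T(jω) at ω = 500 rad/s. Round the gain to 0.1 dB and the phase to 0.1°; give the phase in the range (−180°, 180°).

-20.0 dB, -174.7°

At s = jω = j500:
quadratic: (j500)² + 46·j500 + 2500 = -247500 + j23000 → |·| ≈ 2.4857e+05, ∠ ≈ 174.69°
|T| = 25000 / 2.4857e+05 ≈ 0.10058
Gain = 20 log₁₀(0.10058) ≈ -19.95 dB
∠T = 0.00° − 174.69° = -174.69°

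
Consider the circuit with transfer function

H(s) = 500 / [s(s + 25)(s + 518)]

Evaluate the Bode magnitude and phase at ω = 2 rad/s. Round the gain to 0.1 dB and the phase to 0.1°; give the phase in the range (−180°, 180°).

At s = jω = j2:
pole (s+25): 25 + j2 → |·| = √(25²+2²) = √629 ≈ 25.08, ∠ = arctan(2/25) ≈ 4.57°
pole (s+518): 518 + j2 → |·| = √(518²+2²) = √268328 ≈ 518, ∠ = arctan(2/518) ≈ 0.22°
pole at origin: |s| = 2, ∠ = 90.00° (in denominator)
|H| = 500 / 25983 ≈ 0.019243
Gain = 20 log₁₀(0.019243) ≈ -34.31 dB
∠H = 0.00° − 94.79° = -94.79°

-34.3 dB, -94.8°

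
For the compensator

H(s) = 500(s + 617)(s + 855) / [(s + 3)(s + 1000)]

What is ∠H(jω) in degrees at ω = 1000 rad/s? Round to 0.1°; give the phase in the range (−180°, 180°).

At s = jω = j1000:
zero (s+617): 617 + j1000 → |·| = √(617²+1000²) = √1380689 ≈ 1175, ∠ = arctan(1000/617) ≈ 58.33°
zero (s+855): 855 + j1000 → |·| = √(855²+1000²) = √1731025 ≈ 1315.7, ∠ = arctan(1000/855) ≈ 49.47°
pole (s+3): 3 + j1000 → |·| = √(3²+1000²) = √1000009 ≈ 1000, ∠ = arctan(1000/3) ≈ 89.83°
pole (s+1000): 1000 + j1000 → |·| = √(1000²+1000²) = √2000000 ≈ 1414.2, ∠ = arctan(1000/1000) ≈ 45.00°
∠H = 107.80° − 134.83° = -27.03°

-27.0°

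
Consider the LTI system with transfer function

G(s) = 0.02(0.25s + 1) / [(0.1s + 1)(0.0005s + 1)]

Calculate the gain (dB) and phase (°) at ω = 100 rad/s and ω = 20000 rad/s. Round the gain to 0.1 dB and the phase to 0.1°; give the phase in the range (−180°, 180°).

ω = 100: -26.1 dB, 0.6°; ω = 20000: -46.1 dB, -84.3°

At ω = 100 rad/s:
zero (1 + j100·0.25) = 1 + j25 → |·| ≈ 25.02, ∠ ≈ 87.71°
pole (1 + j100·0.1) = 1 + j10 → |·| ≈ 10.05, ∠ ≈ 84.29°
pole (1 + j100·0.0005) = 1 + j0.05 → |·| ≈ 1.0012, ∠ ≈ 2.86°
|G| = 0.02 · 25.02 / (10.05 · 1.0012) ≈ 0.049731
Gain = 20 log₁₀(0.049731) ≈ -26.07 dB
∠G = (87.71°) − (84.29° + 2.86°) = 0.56°

At ω = 20000 rad/s:
zero (1 + j20000·0.25) = 1 + j5000 → |·| ≈ 5000, ∠ ≈ 89.99°
pole (1 + j20000·0.1) = 1 + j2000 → |·| ≈ 2000, ∠ ≈ 89.97°
pole (1 + j20000·0.0005) = 1 + j10 → |·| ≈ 10.05, ∠ ≈ 84.29°
|G| = 0.02 · 5000 / (2000 · 10.05) ≈ 0.0049751
Gain = 20 log₁₀(0.0049751) ≈ -46.06 dB
∠G = (89.99°) − (89.97° + 84.29°) = -84.27°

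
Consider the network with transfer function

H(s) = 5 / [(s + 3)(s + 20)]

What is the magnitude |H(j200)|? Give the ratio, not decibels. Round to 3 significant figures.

0.000124

At s = jω = j200:
pole (s+3): 3 + j200 → |·| = √(3²+200²) = √40009 ≈ 200.02, ∠ = arctan(200/3) ≈ 89.14°
pole (s+20): 20 + j200 → |·| = √(20²+200²) = √40400 ≈ 201, ∠ = arctan(200/20) ≈ 84.29°
|H| = 5 / 40204 ≈ 0.00012437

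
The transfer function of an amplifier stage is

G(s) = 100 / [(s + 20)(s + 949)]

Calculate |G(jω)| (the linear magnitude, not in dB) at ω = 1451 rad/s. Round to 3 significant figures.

At s = jω = j1451:
pole (s+20): 20 + j1451 → |·| = √(20²+1451²) = √2105801 ≈ 1451.1, ∠ = arctan(1451/20) ≈ 89.21°
pole (s+949): 949 + j1451 → |·| = √(949²+1451²) = √3006002 ≈ 1733.8, ∠ = arctan(1451/949) ≈ 56.81°
|G| = 100 / 2.5159e+06 ≈ 3.9747e-05

3.97e-05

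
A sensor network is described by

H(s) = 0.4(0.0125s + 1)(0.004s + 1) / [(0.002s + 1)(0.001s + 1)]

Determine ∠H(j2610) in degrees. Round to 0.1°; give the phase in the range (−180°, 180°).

24.6°

At ω = 2610 rad/s:
zero (1 + j2610·0.0125) = 1 + j32.625 → |·| ≈ 32.64, ∠ ≈ 88.24°
zero (1 + j2610·0.004) = 1 + j10.44 → |·| ≈ 10.488, ∠ ≈ 84.53°
pole (1 + j2610·0.002) = 1 + j5.22 → |·| ≈ 5.3149, ∠ ≈ 79.16°
pole (1 + j2610·0.001) = 1 + j2.61 → |·| ≈ 2.795, ∠ ≈ 69.04°
∠H = (88.24° + 84.53°) − (79.16° + 69.04°) = 24.57°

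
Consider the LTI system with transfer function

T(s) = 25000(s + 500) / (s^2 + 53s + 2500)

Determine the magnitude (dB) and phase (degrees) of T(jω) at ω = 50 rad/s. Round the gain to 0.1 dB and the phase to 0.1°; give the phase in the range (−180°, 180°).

73.5 dB, -84.3°

At s = jω = j50:
zero (s+500): 500 + j50 → |·| = √(500²+50²) = √252500 ≈ 502.49, ∠ = arctan(50/500) ≈ 5.71°
quadratic: (j50)² + 53·j50 + 2500 = 0 + j2650 → |·| ≈ 2650, ∠ ≈ 90.00°
|T| = 25000 · 502.49 / 2650 ≈ 4740.5
Gain = 20 log₁₀(4740.5) ≈ 73.52 dB
∠T = 5.71° − 90.00° = -84.29°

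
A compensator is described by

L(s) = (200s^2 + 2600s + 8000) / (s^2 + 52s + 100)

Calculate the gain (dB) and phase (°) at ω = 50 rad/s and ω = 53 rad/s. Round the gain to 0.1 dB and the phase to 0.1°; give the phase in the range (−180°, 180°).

ω = 50: 43.2 dB, 32.5°; ω = 53: 43.4 dB, 31.5°

Substitute s = j50:
Numerator: 200(j50)^2 + 2600(j50) + 8000 = -492000 + j130000
Denominator: (j50)^2 + 52(j50) + 100 = -2400 + j2600
|N| = √(492000² + 130000²) ≈ 5.0889e+05, ∠N ≈ 165.20°
|D| = √(2400² + 2600²) ≈ 3538.4, ∠D ≈ 132.71°
|L| = 5.0889e+05 / 3538.4 ≈ 143.82
Gain = 20 log₁₀(143.82) ≈ 43.16 dB
∠L = 165.20° − 132.71° = 32.49°

Substitute s = j53:
Numerator: 200(j53)^2 + 2600(j53) + 8000 = -553800 + j137800
Denominator: (j53)^2 + 52(j53) + 100 = -2709 + j2756
|N| = √(553800² + 137800²) ≈ 5.7069e+05, ∠N ≈ 166.03°
|D| = √(2709² + 2756²) ≈ 3864.5, ∠D ≈ 134.51°
|L| = 5.7069e+05 / 3864.5 ≈ 147.67
Gain = 20 log₁₀(147.67) ≈ 43.39 dB
∠L = 166.03° − 134.51° = 31.52°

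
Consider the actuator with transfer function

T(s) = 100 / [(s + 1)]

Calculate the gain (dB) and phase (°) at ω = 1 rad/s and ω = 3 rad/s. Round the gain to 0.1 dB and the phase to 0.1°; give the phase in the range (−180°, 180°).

At ω = 1 rad/s:
pole (1 + j1·1) = 1 + j1 → |·| ≈ 1.4142, ∠ ≈ 45.00°
|T| = 100 · 1 / (1.4142) ≈ 70.711
Gain = 20 log₁₀(70.711) ≈ 36.99 dB
∠T = (0°) − (45.00°) = -45.00°

At ω = 3 rad/s:
pole (1 + j3·1) = 1 + j3 → |·| ≈ 3.1623, ∠ ≈ 71.57°
|T| = 100 · 1 / (3.1623) ≈ 31.623
Gain = 20 log₁₀(31.623) ≈ 30.00 dB
∠T = (0°) − (71.57°) = -71.57°

ω = 1: 37.0 dB, -45.0°; ω = 3: 30.0 dB, -71.6°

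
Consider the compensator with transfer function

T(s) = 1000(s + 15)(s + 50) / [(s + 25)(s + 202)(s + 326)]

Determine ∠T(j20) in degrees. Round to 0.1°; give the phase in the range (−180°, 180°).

27.1°

At s = jω = j20:
zero (s+15): 15 + j20 → |·| = √(15²+20²) = √625 ≈ 25, ∠ = arctan(20/15) ≈ 53.13°
zero (s+50): 50 + j20 → |·| = √(50²+20²) = √2900 ≈ 53.852, ∠ = arctan(20/50) ≈ 21.80°
pole (s+25): 25 + j20 → |·| = √(25²+20²) = √1025 ≈ 32.016, ∠ = arctan(20/25) ≈ 38.66°
pole (s+202): 202 + j20 → |·| = √(202²+20²) = √41204 ≈ 202.99, ∠ = arctan(20/202) ≈ 5.65°
pole (s+326): 326 + j20 → |·| = √(326²+20²) = √106676 ≈ 326.61, ∠ = arctan(20/326) ≈ 3.51°
∠T = 74.93° − 47.82° = 27.11°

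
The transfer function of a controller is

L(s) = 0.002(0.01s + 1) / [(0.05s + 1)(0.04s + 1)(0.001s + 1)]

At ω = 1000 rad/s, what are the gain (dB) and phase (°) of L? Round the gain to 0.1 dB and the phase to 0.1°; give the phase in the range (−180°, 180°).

-103.0 dB, -138.1°

At ω = 1000 rad/s:
zero (1 + j1000·0.01) = 1 + j10 → |·| ≈ 10.05, ∠ ≈ 84.29°
pole (1 + j1000·0.05) = 1 + j50 → |·| ≈ 50.01, ∠ ≈ 88.85°
pole (1 + j1000·0.04) = 1 + j40 → |·| ≈ 40.012, ∠ ≈ 88.57°
pole (1 + j1000·0.001) = 1 + j1 → |·| ≈ 1.4142, ∠ ≈ 45.00°
|L| = 0.002 · 10.05 / (50.01 · 40.012 · 1.4142) ≈ 7.1029e-06
Gain = 20 log₁₀(7.1029e-06) ≈ -102.97 dB
∠L = (84.29°) − (88.85° + 88.57° + 45.00°) = -138.13°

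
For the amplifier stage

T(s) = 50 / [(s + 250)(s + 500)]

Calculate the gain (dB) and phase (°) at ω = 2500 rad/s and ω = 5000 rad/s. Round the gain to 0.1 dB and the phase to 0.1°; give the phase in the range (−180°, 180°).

At s = jω = j2500:
pole (s+250): 250 + j2500 → |·| = √(250²+2500²) = √6312500 ≈ 2512.5, ∠ = arctan(2500/250) ≈ 84.29°
pole (s+500): 500 + j2500 → |·| = √(500²+2500²) = √6500000 ≈ 2549.5, ∠ = arctan(2500/500) ≈ 78.69°
|T| = 50 / 6.4056e+06 ≈ 7.8057e-06
Gain = 20 log₁₀(7.8057e-06) ≈ -102.15 dB
∠T = 0.00° − 162.98° = -162.98°

At s = jω = j5000:
pole (s+250): 250 + j5000 → |·| = √(250²+5000²) = √25062500 ≈ 5006.2, ∠ = arctan(5000/250) ≈ 87.14°
pole (s+500): 500 + j5000 → |·| = √(500²+5000²) = √25250000 ≈ 5024.9, ∠ = arctan(5000/500) ≈ 84.29°
|T| = 50 / 2.5156e+07 ≈ 1.9876e-06
Gain = 20 log₁₀(1.9876e-06) ≈ -114.03 dB
∠T = 0.00° − 171.43° = -171.43°

ω = 2500: -102.2 dB, -163.0°; ω = 5000: -114.0 dB, -171.4°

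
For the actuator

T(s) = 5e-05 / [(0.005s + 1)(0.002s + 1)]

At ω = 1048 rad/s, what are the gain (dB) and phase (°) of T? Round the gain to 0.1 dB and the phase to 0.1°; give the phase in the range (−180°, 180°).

-107.9 dB, -143.7°

At ω = 1048 rad/s:
pole (1 + j1048·0.005) = 1 + j5.24 → |·| ≈ 5.3346, ∠ ≈ 79.20°
pole (1 + j1048·0.002) = 1 + j2.096 → |·| ≈ 2.3223, ∠ ≈ 64.49°
|T| = 5e-05 · 1 / (5.3346 · 2.3223) ≈ 4.036e-06
Gain = 20 log₁₀(4.036e-06) ≈ -107.88 dB
∠T = (0°) − (79.20° + 64.49°) = -143.69°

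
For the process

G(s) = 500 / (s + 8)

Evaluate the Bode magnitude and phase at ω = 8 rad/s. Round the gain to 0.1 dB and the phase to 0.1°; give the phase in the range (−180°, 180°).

32.9 dB, -45.0°

Substitute s = j8:
Numerator: 500 = 500 + j0
Denominator: (j8) + 8 = 8 + j8
|N| = √(500² + 0²) ≈ 500, ∠N ≈ 0.00°
|D| = √(8² + 8²) ≈ 11.314, ∠D ≈ 45.00°
|G| = 500 / 11.314 ≈ 44.193
Gain = 20 log₁₀(44.193) ≈ 32.91 dB
∠G = 0.00° − 45.00° = -45.00°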